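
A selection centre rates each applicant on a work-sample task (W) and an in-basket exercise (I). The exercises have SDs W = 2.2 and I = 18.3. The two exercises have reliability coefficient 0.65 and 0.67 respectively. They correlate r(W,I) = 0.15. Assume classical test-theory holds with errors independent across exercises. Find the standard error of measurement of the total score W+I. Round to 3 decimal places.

Var(total) = 339.73 + 12.078 = 351.808.
True-score variance = 227.522 + 12.078 = 239.6, so reliability = 0.6811.
Error variance = 351.808 − 239.6 = 112.208; SEM = √112.208 = 10.593.

10.593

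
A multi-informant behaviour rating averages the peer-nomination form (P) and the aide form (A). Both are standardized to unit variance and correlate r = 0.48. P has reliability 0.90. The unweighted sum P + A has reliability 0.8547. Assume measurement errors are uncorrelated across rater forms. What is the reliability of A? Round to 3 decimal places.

Var(P+A) = 2 + 2·0.48 = 2.960.
True-score variance = ρ_P + ρ_A + 2·0.48, so 0.8547 = (0.90 + ρ_A + 0.96) / 2.960.
ρ_A = 0.8547·2.960 − 0.90 − 0.96 = 0.670.

0.670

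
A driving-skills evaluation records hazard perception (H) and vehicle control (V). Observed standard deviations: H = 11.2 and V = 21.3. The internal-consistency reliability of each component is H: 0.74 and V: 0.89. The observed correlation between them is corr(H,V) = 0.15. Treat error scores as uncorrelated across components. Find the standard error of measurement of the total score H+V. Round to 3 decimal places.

9.084

Var(total) = 579.13 + 71.568 = 650.698.
True-score variance = 496.61 + 71.568 = 568.178, so reliability = 0.8732.
Error variance = 650.698 − 568.178 = 82.5203; SEM = √82.5203 = 9.084.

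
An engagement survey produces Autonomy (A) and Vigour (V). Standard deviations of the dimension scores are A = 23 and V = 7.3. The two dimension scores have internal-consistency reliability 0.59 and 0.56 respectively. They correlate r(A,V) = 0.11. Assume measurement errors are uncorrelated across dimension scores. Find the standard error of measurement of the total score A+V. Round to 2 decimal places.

Var(total) = 582.29 + 36.938 = 619.228.
True-score variance = 341.952 + 36.938 = 378.89, so reliability = 0.6119.
Error variance = 619.228 − 378.89 = 240.338; SEM = √240.338 = 15.50.

15.50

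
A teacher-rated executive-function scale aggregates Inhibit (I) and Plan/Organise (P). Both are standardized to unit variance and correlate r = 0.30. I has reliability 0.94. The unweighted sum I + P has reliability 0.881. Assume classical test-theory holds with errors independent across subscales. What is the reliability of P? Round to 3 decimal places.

0.751

Var(I+P) = 2 + 2·0.30 = 2.600.
True-score variance = ρ_I + ρ_P + 2·0.30, so 0.881 = (0.94 + ρ_P + 0.60) / 2.600.
ρ_P = 0.881·2.600 − 0.94 − 0.60 = 0.751.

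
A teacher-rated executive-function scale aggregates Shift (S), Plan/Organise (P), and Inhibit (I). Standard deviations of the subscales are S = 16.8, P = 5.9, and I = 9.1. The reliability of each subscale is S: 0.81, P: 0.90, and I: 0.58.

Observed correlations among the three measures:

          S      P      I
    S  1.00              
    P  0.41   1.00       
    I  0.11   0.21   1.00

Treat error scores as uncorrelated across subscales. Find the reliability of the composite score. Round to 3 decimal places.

0.829

Var(S+P+I) = 16.8² + 5.9² + 9.1² + 2·[16.8·5.9·0.41 + 16.8·9.1·0.11 + 5.9·9.1·0.21] = 399.86 + 137.462 = 537.322.
Under uncorrelated errors the observed covariances equal the true-score covariances, so only the own-variance terms attenuate.
True-score variance = [16.8²·0.81 + 5.9²·0.90 + 9.1²·0.58] + 137.462 = 307.973 + 137.462 = 445.435.
Reliability = 445.435 / 537.322 = 0.829.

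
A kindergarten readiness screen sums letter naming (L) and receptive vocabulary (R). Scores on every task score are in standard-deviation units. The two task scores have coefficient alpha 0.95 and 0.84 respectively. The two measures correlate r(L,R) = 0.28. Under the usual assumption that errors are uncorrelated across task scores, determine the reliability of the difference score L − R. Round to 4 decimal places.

Var(L−R) = 1 + 1 − 2·0.28 = 2 − 0.56 = 1.44.
Under uncorrelated errors the observed covariances equal the true-score covariances, so only the own-variance terms attenuate.
True-score variance = [0.95 + 0.84] − 0.56 = 1.79 − 0.56 = 1.23.
Reliability = 1.23 / 1.44 = 0.8542.

0.8542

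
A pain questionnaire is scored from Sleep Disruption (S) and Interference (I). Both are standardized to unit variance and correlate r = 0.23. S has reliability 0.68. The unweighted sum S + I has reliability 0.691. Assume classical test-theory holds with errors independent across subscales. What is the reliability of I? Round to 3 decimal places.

Var(S+I) = 2 + 2·0.23 = 2.460.
True-score variance = ρ_S + ρ_I + 2·0.23, so 0.691 = (0.68 + ρ_I + 0.46) / 2.460.
ρ_I = 0.691·2.460 − 0.68 − 0.46 = 0.560.

0.560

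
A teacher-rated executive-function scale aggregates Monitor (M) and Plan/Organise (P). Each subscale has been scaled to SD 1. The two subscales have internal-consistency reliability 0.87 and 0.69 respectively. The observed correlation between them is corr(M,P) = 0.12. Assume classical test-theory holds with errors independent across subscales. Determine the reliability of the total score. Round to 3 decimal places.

0.804

Var(M+P) = 2 + 2·[0.12] = 2 + 0.24 = 2.24.
Under uncorrelated errors the observed covariances equal the true-score covariances, so only the own-variance terms attenuate.
True-score variance = [0.87 + 0.69] + 0.24 = 1.56 + 0.24 = 1.8.
Reliability = 1.8 / 2.24 = 0.804.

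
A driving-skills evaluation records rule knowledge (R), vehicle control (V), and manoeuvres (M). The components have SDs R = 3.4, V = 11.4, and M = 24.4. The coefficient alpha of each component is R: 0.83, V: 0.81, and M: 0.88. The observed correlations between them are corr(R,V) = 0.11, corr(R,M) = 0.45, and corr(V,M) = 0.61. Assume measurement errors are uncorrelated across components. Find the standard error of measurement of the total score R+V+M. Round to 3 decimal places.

9.905

Var(total) = 736.88 + 422.546 = 1159.43.
True-score variance = 638.779 + 422.546 = 1061.33, so reliability = 0.9154.
Error variance = 1159.43 − 1061.33 = 98.1008; SEM = √98.1008 = 9.905.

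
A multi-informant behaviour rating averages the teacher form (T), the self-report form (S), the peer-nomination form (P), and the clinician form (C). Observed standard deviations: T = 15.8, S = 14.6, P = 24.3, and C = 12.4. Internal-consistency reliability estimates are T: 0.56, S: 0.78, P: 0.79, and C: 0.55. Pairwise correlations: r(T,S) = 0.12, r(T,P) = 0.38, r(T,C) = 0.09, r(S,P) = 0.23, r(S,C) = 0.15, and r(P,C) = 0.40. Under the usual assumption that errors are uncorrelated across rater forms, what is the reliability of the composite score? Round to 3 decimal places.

Var(T+S+P+C) = 15.8² + 14.6² + 24.3² + 12.4² + 2·[15.8·14.6·0.12 + 15.8·24.3·0.38 + 15.8·12.4·0.09 + 14.6·24.3·0.23 + 14.6·12.4·0.15 + 24.3·12.4·0.40] = 1207.05 + 840.99 = 2048.04.
With uncorrelated errors the cross-covariances are all true-score covariance, so they carry over unchanged; only the diagonal terms shrink to ρᵢσᵢ².
True-score variance = [15.8²·0.56 + 14.6²·0.78 + 24.3²·0.79 + 12.4²·0.55] + 840.99 = 857.118 + 840.99 = 1698.11.
Reliability = 1698.11 / 2048.04 = 0.829.

0.829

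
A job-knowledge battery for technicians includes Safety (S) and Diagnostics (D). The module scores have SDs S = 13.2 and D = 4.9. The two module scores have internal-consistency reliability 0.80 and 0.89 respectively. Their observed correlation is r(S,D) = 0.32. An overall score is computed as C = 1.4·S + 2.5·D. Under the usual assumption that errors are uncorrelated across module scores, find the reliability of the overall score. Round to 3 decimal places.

0.867

Var(C) = 1.4²·13.2² + 2.5²·4.9² + 2·[3.5·13.2·4.9·0.32] = 491.573 + 144.883 = 636.456.
With uncorrelated errors the cross-covariances are all true-score covariance, so they carry over unchanged; only the diagonal terms shrink to ρᵢσᵢ².
True-score variance = [1.4²·13.2²·0.80 + 2.5²·4.9²·0.89] + 144.883 = 406.764 + 144.883 = 551.647.
Reliability = 551.647 / 636.456 = 0.867.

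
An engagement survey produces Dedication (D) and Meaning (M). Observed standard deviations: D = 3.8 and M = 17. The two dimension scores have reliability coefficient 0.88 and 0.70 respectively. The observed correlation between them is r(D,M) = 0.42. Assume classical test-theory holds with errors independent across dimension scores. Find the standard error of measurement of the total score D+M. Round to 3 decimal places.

9.404

Var(total) = 303.44 + 54.264 = 357.704.
True-score variance = 215.007 + 54.264 = 269.271, so reliability = 0.7528.
Error variance = 357.704 − 269.271 = 88.4328; SEM = √88.4328 = 9.404.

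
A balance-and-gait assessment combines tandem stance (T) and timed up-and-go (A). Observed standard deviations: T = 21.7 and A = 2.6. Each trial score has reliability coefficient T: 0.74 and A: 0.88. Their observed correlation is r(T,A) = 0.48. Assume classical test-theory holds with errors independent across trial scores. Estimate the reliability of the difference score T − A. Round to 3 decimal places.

0.709

Var(T−A) = 21.7² + 2.6² − 2·21.7·2.6·0.48 = 477.65 − 54.1632 = 423.487.
Under uncorrelated errors the observed covariances equal the true-score covariances, so only the own-variance terms attenuate.
True-score variance = [21.7²·0.74 + 2.6²·0.88] − 54.1632 = 354.407 − 54.1632 = 300.244.
Reliability = 300.244 / 423.487 = 0.709.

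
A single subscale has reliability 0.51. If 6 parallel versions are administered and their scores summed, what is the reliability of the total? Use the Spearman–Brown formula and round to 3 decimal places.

ρ_k = kρ / (1 + (k−1)ρ) = 6·0.51 / (1 + 5·0.51) = 3.060 / 3.550 = 0.862.

0.862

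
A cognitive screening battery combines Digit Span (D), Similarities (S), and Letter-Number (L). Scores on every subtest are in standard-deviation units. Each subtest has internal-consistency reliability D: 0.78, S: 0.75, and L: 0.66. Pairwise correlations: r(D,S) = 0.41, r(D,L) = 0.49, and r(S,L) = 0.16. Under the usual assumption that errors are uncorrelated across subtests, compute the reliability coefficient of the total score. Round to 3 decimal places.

0.842

Var(D+S+L) = 3 + 2·[0.41 + 0.49 + 0.16] = 3 + 2.12 = 5.12.
With uncorrelated errors the cross-covariances are all true-score covariance, so they carry over unchanged; only the diagonal terms shrink to ρᵢσᵢ².
True-score variance = [0.78 + 0.75 + 0.66] + 2.12 = 2.19 + 2.12 = 4.31.
Reliability = 4.31 / 5.12 = 0.842.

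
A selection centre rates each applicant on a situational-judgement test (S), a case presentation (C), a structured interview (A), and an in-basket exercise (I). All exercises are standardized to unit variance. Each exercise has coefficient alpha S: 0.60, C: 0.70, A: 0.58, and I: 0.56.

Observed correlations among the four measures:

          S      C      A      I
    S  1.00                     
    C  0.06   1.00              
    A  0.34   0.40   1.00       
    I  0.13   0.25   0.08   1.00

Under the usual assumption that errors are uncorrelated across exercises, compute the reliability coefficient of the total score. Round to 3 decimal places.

0.761

Var(S+C+A+I) = 4 + 2·[0.06 + 0.34 + 0.13 + 0.40 + 0.25 + 0.08] = 4 + 2.52 = 6.52.
With uncorrelated errors the cross-covariances are all true-score covariance, so they carry over unchanged; only the diagonal terms shrink to ρᵢσᵢ².
True-score variance = [0.60 + 0.70 + 0.58 + 0.56] + 2.52 = 2.44 + 2.52 = 4.96.
Reliability = 4.96 / 6.52 = 0.761.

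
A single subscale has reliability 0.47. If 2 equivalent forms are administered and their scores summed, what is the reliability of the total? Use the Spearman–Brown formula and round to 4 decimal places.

ρ_k = kρ / (1 + (k−1)ρ) = 2·0.47 / (1 + 1·0.47) = 0.940 / 1.470 = 0.6395.

0.6395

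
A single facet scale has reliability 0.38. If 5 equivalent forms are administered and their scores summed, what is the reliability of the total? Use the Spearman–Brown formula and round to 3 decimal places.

ρ_k = kρ / (1 + (k−1)ρ) = 5·0.38 / (1 + 4·0.38) = 1.900 / 2.520 = 0.754.

0.754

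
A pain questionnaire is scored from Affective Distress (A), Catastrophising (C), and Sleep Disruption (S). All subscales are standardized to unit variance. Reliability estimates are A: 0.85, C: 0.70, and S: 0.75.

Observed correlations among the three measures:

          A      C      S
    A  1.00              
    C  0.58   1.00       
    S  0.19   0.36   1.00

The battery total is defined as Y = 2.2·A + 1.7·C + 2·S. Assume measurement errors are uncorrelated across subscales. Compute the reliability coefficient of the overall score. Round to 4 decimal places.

Var(Y) = 2.2² + 1.7² + 2² + 2·[3.74·0.58 + 4.4·0.19 + 3.4·0.36] = 11.73 + 8.4584 = 20.1884.
Because errors are independent across components, Cov(Tᵢ,Tⱼ) = Cov(Xᵢ,Xⱼ); the off-diagonal part of the true-score variance is the same as above.
True-score variance = [2.2²·0.85 + 1.7²·0.70 + 2²·0.75] + 8.4584 = 9.137 + 8.4584 = 17.5954.
Reliability = 17.5954 / 20.1884 = 0.8716.

0.8716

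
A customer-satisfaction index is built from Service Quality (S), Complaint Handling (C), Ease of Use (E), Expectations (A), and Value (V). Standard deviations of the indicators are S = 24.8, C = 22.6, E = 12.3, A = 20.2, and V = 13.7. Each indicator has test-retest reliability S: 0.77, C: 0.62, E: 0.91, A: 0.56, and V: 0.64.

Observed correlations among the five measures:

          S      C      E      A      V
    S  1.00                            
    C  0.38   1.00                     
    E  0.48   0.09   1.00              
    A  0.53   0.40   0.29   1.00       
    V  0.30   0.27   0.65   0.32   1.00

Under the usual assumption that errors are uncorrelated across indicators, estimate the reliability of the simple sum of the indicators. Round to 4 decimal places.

Var(S+C+E+A+V) = 24.8² + 22.6² + 12.3² + 20.2² + 13.7² + 2·[24.8·22.6·0.38 + 24.8·12.3·0.48 + 24.8·20.2·0.53 + 24.8·13.7·0.30 + 22.6·12.3·0.09 + 22.6·20.2·0.40 + 22.6·13.7·0.27 + 12.3·20.2·0.29 + 12.3·13.7·0.65 + 20.2·13.7·0.32] = 1872.82 + 2576.41 = 4449.23.
With uncorrelated errors the cross-covariances are all true-score covariance, so they carry over unchanged; only the diagonal terms shrink to ρᵢσᵢ².
True-score variance = [24.8²·0.77 + 22.6²·0.62 + 12.3²·0.91 + 20.2²·0.56 + 13.7²·0.64] + 2576.41 = 1276.55 + 2576.41 = 3852.96.
Reliability = 3852.96 / 4449.23 = 0.8660.

0.8660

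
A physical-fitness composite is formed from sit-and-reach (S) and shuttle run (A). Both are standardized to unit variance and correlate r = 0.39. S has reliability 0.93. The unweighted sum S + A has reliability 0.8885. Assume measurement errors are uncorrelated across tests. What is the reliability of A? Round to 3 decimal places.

0.760

Var(S+A) = 2 + 2·0.39 = 2.780.
True-score variance = ρ_S + ρ_A + 2·0.39, so 0.8885 = (0.93 + ρ_A + 0.78) / 2.780.
ρ_A = 0.8885·2.780 − 0.93 − 0.78 = 0.760.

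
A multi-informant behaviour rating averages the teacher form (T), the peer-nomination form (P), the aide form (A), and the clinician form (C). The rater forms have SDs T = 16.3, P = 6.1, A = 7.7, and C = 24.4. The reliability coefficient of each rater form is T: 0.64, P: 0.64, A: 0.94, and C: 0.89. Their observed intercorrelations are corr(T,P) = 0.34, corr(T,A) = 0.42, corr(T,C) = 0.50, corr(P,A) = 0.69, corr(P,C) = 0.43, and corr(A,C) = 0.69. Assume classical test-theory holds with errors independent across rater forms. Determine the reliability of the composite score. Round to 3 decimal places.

Var(T+P+A+C) = 16.3² + 6.1² + 7.7² + 24.4² + 2·[16.3·6.1·0.34 + 16.3·7.7·0.42 + 16.3·24.4·0.50 + 6.1·7.7·0.69 + 6.1·24.4·0.43 + 7.7·24.4·0.69] = 957.55 + 1022.86 = 1980.41.
Under uncorrelated errors the observed covariances equal the true-score covariances, so only the own-variance terms attenuate.
True-score variance = [16.3²·0.64 + 6.1²·0.64 + 7.7²·0.94 + 24.4²·0.89] + 1022.86 = 779.459 + 1022.86 = 1802.32.
Reliability = 1802.32 / 1980.41 = 0.910.

0.910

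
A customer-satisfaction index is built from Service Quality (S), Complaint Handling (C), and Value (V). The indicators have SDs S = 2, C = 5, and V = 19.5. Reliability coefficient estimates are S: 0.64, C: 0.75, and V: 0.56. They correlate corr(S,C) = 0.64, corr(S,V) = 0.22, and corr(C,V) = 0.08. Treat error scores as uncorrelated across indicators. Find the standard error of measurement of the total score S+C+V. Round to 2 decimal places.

Var(total) = 409.25 + 45.56 = 454.81.
True-score variance = 234.25 + 45.56 = 279.81, so reliability = 0.6152.
Error variance = 454.81 − 279.81 = 175; SEM = √175 = 13.23.

13.23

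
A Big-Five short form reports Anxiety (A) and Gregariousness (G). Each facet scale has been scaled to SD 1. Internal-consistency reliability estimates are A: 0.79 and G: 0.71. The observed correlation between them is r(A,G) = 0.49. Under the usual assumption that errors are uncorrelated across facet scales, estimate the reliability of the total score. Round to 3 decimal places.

0.832

Var(A+G) = 2 + 2·[0.49] = 2 + 0.98 = 2.98.
With uncorrelated errors the cross-covariances are all true-score covariance, so they carry over unchanged; only the diagonal terms shrink to ρᵢσᵢ².
True-score variance = [0.79 + 0.71] + 0.98 = 1.5 + 0.98 = 2.48.
Reliability = 2.48 / 2.98 = 0.832.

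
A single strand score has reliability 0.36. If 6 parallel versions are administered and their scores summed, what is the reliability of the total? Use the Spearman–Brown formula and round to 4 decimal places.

ρ_k = kρ / (1 + (k−1)ρ) = 6·0.36 / (1 + 5·0.36) = 2.160 / 2.800 = 0.7714.

0.7714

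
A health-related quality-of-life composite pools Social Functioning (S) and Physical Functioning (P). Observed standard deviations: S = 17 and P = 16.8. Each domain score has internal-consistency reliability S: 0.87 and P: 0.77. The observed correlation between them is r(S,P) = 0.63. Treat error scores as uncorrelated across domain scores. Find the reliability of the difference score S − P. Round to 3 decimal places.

0.515

Var(S−P) = 17² + 16.8² − 2·17·16.8·0.63 = 571.24 − 359.856 = 211.384.
Because errors are independent across components, Cov(Tᵢ,Tⱼ) = Cov(Xᵢ,Xⱼ); the off-diagonal part of the true-score variance is the same as above.
True-score variance = [17²·0.87 + 16.8²·0.77] − 359.856 = 468.755 − 359.856 = 108.899.
Reliability = 108.899 / 211.384 = 0.515.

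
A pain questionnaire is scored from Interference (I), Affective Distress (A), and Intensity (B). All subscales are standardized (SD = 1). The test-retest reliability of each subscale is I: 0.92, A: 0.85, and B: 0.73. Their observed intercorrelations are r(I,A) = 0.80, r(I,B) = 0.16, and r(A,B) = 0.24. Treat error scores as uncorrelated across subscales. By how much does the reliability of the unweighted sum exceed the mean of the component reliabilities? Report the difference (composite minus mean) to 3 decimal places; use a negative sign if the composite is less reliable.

Var(sum) = 3 + 2.4 = 5.4; true-score variance = 2.5 + 2.4 = 4.9; composite reliability = 0.9074.
Mean component reliability = 0.8333.
Difference = 0.9074 − 0.8333 = 0.074.

0.074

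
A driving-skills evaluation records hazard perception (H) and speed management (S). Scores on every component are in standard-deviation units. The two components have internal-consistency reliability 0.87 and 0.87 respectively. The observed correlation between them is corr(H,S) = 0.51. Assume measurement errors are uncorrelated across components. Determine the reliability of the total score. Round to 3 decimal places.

0.914

Var(H+S) = 2 + 2·[0.51] = 2 + 1.02 = 3.02.
Because errors are independent across components, Cov(Tᵢ,Tⱼ) = Cov(Xᵢ,Xⱼ); the off-diagonal part of the true-score variance is the same as above.
True-score variance = [0.87 + 0.87] + 1.02 = 1.74 + 1.02 = 2.76.
Reliability = 2.76 / 3.02 = 0.914.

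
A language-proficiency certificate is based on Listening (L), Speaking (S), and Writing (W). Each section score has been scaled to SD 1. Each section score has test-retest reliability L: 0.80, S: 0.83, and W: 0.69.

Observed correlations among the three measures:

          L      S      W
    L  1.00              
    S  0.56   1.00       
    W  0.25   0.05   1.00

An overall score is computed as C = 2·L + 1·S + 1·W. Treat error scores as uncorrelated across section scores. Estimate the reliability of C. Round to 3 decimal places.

0.863

Var(C) = 2² + 1 + 1 + 2·[2·0.56 + 2·0.25 + 0.05] = 6 + 3.34 = 9.34.
With uncorrelated errors the cross-covariances are all true-score covariance, so they carry over unchanged; only the diagonal terms shrink to ρᵢσᵢ².
True-score variance = [2²·0.80 + 0.83 + 0.69] + 3.34 = 4.72 + 3.34 = 8.06.
Reliability = 8.06 / 9.34 = 0.863.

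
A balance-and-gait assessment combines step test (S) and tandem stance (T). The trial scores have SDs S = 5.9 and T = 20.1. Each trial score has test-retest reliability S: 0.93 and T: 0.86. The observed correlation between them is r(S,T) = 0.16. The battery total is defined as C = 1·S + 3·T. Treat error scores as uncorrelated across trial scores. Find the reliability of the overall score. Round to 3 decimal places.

Var(C) = 5.9² + 3²·20.1² + 2·[3·5.9·20.1·0.16] = 3670.9 + 113.846 = 3784.75.
Under uncorrelated errors the observed covariances equal the true-score covariances, so only the own-variance terms attenuate.
True-score variance = [5.9²·0.93 + 3²·20.1²·0.86] + 113.846 = 3159.41 + 113.846 = 3273.26.
Reliability = 3273.26 / 3784.75 = 0.865.

0.865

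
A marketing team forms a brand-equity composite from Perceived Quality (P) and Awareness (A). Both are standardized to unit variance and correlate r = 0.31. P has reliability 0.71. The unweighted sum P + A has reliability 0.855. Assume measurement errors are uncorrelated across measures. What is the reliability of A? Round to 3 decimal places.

0.910

Var(P+A) = 2 + 2·0.31 = 2.620.
True-score variance = ρ_P + ρ_A + 2·0.31, so 0.855 = (0.71 + ρ_A + 0.62) / 2.620.
ρ_A = 0.855·2.620 − 0.71 − 0.62 = 0.910.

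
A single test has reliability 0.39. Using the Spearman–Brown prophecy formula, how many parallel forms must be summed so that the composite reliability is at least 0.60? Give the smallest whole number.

k ≥ ρ*(1−ρ₁)/(ρ₁(1−ρ*)) = 0.60·0.61 / (0.39·0.40) = 2.346.
Smallest integer k = 3.

3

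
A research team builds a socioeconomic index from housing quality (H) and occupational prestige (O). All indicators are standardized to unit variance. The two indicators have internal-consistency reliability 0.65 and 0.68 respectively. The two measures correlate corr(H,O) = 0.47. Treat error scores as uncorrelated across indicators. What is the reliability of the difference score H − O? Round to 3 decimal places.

0.368

Var(H−O) = 1 + 1 − 2·0.47 = 2 − 0.94 = 1.06.
Under uncorrelated errors the observed covariances equal the true-score covariances, so only the own-variance terms attenuate.
True-score variance = [0.65 + 0.68] − 0.94 = 1.33 − 0.94 = 0.39.
Reliability = 0.39 / 1.06 = 0.368.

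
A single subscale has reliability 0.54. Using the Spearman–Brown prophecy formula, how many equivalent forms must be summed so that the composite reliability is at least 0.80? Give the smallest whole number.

4

k ≥ ρ*(1−ρ₁)/(ρ₁(1−ρ*)) = 0.80·0.46 / (0.54·0.20) = 3.407.
Smallest integer k = 4.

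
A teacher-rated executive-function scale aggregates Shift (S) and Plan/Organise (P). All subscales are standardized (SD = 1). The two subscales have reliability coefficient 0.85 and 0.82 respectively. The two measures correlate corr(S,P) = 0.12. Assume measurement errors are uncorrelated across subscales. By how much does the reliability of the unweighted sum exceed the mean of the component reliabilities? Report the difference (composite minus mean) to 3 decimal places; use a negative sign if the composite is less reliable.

Var(sum) = 2 + 0.24 = 2.24; true-score variance = 1.67 + 0.24 = 1.91; composite reliability = 0.8527.
Mean component reliability = 0.8350.
Difference = 0.8527 − 0.8350 = 0.018.

0.018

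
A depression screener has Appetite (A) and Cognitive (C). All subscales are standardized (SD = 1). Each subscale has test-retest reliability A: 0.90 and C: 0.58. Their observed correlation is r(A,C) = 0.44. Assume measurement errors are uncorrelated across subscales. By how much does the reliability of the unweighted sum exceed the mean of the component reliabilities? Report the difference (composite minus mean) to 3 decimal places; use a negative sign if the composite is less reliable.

0.079

Var(sum) = 2 + 0.88 = 2.88; true-score variance = 1.48 + 0.88 = 2.36; composite reliability = 0.8194.
Mean component reliability = 0.7400.
Difference = 0.8194 − 0.7400 = 0.079.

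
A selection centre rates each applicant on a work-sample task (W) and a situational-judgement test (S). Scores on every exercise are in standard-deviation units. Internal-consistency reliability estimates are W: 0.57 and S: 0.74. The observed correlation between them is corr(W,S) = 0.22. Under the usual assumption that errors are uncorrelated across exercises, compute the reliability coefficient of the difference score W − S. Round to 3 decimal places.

0.558

Var(W−S) = 1 + 1 − 2·0.22 = 2 − 0.44 = 1.56.
With uncorrelated errors the cross-covariances are all true-score covariance, so they carry over unchanged; only the diagonal terms shrink to ρᵢσᵢ².
True-score variance = [0.57 + 0.74] − 0.44 = 1.31 − 0.44 = 0.87.
Reliability = 0.87 / 1.56 = 0.558.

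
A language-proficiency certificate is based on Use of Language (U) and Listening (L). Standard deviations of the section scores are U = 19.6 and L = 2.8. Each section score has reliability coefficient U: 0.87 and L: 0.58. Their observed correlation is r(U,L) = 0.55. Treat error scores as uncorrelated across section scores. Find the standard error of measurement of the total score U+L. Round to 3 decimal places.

Var(total) = 392 + 60.368 = 452.368.
True-score variance = 338.766 + 60.368 = 399.134, so reliability = 0.8823.
Error variance = 452.368 − 399.134 = 53.2336; SEM = √53.2336 = 7.296.

7.296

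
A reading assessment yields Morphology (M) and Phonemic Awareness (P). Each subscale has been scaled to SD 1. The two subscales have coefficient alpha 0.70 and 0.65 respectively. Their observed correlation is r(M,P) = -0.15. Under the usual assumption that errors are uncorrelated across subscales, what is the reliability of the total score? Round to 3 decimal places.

Var(M+P) = 2 + 2·[(-0.15)] = 2 − 0.3 = 1.7.
Because errors are independent across components, Cov(Tᵢ,Tⱼ) = Cov(Xᵢ,Xⱼ); the off-diagonal part of the true-score variance is the same as above.
True-score variance = [0.70 + 0.65] − 0.3 = 1.35 − 0.3 = 1.05.
Reliability = 1.05 / 1.7 = 0.618.

0.618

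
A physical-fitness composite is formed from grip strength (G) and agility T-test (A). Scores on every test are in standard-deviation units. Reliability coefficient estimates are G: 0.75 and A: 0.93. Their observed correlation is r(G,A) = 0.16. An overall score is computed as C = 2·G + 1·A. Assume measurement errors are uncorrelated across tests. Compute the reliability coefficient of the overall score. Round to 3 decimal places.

Var(C) = 2² + 1 + 2·[2·0.16] = 5 + 0.64 = 5.64.
Because errors are independent across components, Cov(Tᵢ,Tⱼ) = Cov(Xᵢ,Xⱼ); the off-diagonal part of the true-score variance is the same as above.
True-score variance = [2²·0.75 + 0.93] + 0.64 = 3.93 + 0.64 = 4.57.
Reliability = 4.57 / 5.64 = 0.810.

0.810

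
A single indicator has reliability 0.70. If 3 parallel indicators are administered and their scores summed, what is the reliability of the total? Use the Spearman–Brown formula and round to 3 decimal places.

0.875

ρ_k = kρ / (1 + (k−1)ρ) = 3·0.70 / (1 + 2·0.70) = 2.100 / 2.400 = 0.875.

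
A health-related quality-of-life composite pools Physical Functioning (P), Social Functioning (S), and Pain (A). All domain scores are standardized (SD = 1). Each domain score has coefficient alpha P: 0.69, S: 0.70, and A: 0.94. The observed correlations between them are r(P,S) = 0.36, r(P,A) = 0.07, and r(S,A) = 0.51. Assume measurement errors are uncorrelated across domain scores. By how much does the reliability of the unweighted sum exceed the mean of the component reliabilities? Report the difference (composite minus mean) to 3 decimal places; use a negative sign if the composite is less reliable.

Var(sum) = 3 + 1.88 = 4.88; true-score variance = 2.33 + 1.88 = 4.21; composite reliability = 0.8627.
Mean component reliability = 0.7767.
Difference = 0.8627 − 0.7767 = 0.086.

0.086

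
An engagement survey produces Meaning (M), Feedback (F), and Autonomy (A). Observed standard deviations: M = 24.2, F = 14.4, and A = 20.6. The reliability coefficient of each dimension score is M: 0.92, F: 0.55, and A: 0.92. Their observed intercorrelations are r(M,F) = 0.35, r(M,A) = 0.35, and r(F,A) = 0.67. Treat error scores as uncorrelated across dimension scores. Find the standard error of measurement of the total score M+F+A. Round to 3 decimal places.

Var(total) = 1217.36 + 990.398 = 2207.76.
True-score variance = 1043.25 + 990.398 = 2033.65, so reliability = 0.9211.
Error variance = 2207.76 − 2033.65 = 174.112; SEM = √174.112 = 13.195.

13.195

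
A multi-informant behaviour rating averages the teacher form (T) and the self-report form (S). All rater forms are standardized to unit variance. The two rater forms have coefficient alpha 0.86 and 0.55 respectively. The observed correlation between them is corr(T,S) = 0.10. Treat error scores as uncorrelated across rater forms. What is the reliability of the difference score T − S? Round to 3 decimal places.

0.672

Var(T−S) = 1 + 1 − 2·0.10 = 2 − 0.2 = 1.8.
Because errors are independent across components, Cov(Tᵢ,Tⱼ) = Cov(Xᵢ,Xⱼ); the off-diagonal part of the true-score variance is the same as above.
True-score variance = [0.86 + 0.55] − 0.2 = 1.41 − 0.2 = 1.21.
Reliability = 1.21 / 1.8 = 0.672.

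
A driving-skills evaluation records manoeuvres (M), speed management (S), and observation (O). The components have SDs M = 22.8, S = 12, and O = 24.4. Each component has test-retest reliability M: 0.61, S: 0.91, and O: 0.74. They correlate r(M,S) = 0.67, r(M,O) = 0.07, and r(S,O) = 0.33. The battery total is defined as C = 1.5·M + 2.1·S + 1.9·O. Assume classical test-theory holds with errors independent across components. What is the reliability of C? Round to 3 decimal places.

Var(C) = 1.5²·22.8² + 2.1²·12² + 1.9²·24.4² + 2·[3.15·22.8·12·0.67 + 2.85·22.8·24.4·0.07 + 3.99·12·24.4·0.33] = 3953.93 + 2147.9 = 6101.83.
Under uncorrelated errors the observed covariances equal the true-score covariances, so only the own-variance terms attenuate.
True-score variance = [1.5²·22.8²·0.61 + 2.1²·12²·0.91 + 1.9²·24.4²·0.74] + 2147.9 = 2881.81 + 2147.9 = 5029.71.
Reliability = 5029.71 / 6101.83 = 0.824.

0.824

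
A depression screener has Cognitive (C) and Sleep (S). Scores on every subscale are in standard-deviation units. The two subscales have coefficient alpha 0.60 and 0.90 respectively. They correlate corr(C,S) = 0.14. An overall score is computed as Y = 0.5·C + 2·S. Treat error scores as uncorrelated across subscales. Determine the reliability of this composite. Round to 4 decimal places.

Var(Y) = 0.5² + 2² + 2·[0.14] = 4.25 + 0.28 = 4.53.
With uncorrelated errors the cross-covariances are all true-score covariance, so they carry over unchanged; only the diagonal terms shrink to ρᵢσᵢ².
True-score variance = [0.5²·0.60 + 2²·0.90] + 0.28 = 3.75 + 0.28 = 4.03.
Reliability = 4.03 / 4.53 = 0.8896.

0.8896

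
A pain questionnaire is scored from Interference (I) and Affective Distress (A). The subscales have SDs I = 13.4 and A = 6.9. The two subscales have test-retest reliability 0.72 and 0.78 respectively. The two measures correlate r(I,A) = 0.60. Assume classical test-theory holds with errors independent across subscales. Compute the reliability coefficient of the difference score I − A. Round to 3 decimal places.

Var(I−A) = 13.4² + 6.9² − 2·13.4·6.9·0.60 = 227.17 − 110.952 = 116.218.
Because errors are independent across components, Cov(Tᵢ,Tⱼ) = Cov(Xᵢ,Xⱼ); the off-diagonal part of the true-score variance is the same as above.
True-score variance = [13.4²·0.72 + 6.9²·0.78] − 110.952 = 166.419 − 110.952 = 55.467.
Reliability = 55.467 / 116.218 = 0.477.

0.477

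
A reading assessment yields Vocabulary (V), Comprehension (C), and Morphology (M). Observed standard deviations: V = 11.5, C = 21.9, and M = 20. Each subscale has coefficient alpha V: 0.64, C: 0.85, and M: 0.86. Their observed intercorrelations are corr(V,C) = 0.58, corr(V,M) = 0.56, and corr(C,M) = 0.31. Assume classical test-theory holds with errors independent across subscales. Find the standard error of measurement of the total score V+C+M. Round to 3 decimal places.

13.250

Var(total) = 1011.86 + 821.306 = 1833.17.
True-score variance = 836.308 + 821.306 = 1657.61, so reliability = 0.9042.
Error variance = 1833.17 − 1657.61 = 175.551; SEM = √175.551 = 13.250.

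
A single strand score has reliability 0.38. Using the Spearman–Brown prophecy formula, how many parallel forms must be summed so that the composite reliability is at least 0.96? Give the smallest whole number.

k ≥ ρ*(1−ρ₁)/(ρ₁(1−ρ*)) = 0.96·0.62 / (0.38·0.04) = 39.158.
Smallest integer k = 40.

40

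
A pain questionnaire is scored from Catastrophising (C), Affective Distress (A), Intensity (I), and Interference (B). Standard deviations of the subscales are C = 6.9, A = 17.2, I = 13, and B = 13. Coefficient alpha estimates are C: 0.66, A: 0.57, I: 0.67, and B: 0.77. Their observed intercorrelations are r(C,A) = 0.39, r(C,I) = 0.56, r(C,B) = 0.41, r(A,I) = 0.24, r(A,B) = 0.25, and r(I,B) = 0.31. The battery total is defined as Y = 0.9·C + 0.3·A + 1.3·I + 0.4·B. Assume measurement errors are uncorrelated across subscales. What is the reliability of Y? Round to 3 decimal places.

0.810

Var(Y) = 0.9²·6.9² + 0.3²·17.2² + 1.3²·13² + 0.4²·13² + 2·[0.27·6.9·17.2·0.39 + 1.17·6.9·13·0.56 + 0.36·6.9·13·0.41 + 0.39·17.2·13·0.24 + 0.12·17.2·13·0.25 + 0.52·13·13·0.31] = 377.84 + 278.776 = 656.616.
With uncorrelated errors the cross-covariances are all true-score covariance, so they carry over unchanged; only the diagonal terms shrink to ρᵢσᵢ².
True-score variance = [0.9²·6.9²·0.66 + 0.3²·17.2²·0.57 + 1.3²·13²·0.67 + 0.4²·13²·0.77] + 278.776 = 252.808 + 278.776 = 531.584.
Reliability = 531.584 / 656.616 = 0.810.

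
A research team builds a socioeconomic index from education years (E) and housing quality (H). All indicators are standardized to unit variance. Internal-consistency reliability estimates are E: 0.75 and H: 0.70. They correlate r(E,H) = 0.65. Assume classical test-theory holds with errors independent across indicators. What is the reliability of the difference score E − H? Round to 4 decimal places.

Var(E−H) = 1 + 1 − 2·0.65 = 2 − 1.3 = 0.7.
Because errors are independent across components, Cov(Tᵢ,Tⱼ) = Cov(Xᵢ,Xⱼ); the off-diagonal part of the true-score variance is the same as above.
True-score variance = [0.75 + 0.70] − 1.3 = 1.45 − 1.3 = 0.15.
Reliability = 0.15 / 0.7 = 0.2143.

0.2143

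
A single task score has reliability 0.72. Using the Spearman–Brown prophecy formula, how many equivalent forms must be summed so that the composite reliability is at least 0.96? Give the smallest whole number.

10

k ≥ ρ*(1−ρ₁)/(ρ₁(1−ρ*)) = 0.96·0.28 / (0.72·0.04) = 9.333.
Smallest integer k = 10.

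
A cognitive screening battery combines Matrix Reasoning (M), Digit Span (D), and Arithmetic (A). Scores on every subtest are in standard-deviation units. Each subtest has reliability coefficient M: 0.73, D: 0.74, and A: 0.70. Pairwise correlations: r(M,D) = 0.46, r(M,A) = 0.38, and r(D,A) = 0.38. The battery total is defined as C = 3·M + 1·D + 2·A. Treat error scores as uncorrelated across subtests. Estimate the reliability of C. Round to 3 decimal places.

Var(C) = 3² + 1 + 2² + 2·[3·0.46 + 6·0.38 + 2·0.38] = 14 + 8.84 = 22.84.
Because errors are independent across components, Cov(Tᵢ,Tⱼ) = Cov(Xᵢ,Xⱼ); the off-diagonal part of the true-score variance is the same as above.
True-score variance = [3²·0.73 + 0.74 + 2²·0.70] + 8.84 = 10.11 + 8.84 = 18.95.
Reliability = 18.95 / 22.84 = 0.830.

0.830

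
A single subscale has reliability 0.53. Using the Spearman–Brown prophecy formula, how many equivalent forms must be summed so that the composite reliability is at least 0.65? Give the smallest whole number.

k ≥ ρ*(1−ρ₁)/(ρ₁(1−ρ*)) = 0.65·0.47 / (0.53·0.35) = 1.647.
Smallest integer k = 2.

2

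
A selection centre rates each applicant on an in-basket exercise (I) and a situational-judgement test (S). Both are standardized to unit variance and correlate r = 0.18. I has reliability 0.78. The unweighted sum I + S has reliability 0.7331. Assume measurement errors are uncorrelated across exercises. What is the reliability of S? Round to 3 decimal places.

0.590

Var(I+S) = 2 + 2·0.18 = 2.360.
True-score variance = ρ_I + ρ_S + 2·0.18, so 0.7331 = (0.78 + ρ_S + 0.36) / 2.360.
ρ_S = 0.7331·2.360 − 0.78 − 0.36 = 0.590.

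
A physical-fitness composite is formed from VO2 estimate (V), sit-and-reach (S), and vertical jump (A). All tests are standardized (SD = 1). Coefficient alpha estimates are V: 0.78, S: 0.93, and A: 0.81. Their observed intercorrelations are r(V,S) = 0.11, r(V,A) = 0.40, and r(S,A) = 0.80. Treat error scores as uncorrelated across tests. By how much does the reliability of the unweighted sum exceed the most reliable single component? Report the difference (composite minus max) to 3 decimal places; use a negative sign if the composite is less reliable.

-0.015

Var(sum) = 3 + 2.62 = 5.62; true-score variance = 2.52 + 2.62 = 5.14; composite reliability = 0.9146.
Max component reliability = 0.9300.
Difference = 0.9146 − 0.9300 = -0.015.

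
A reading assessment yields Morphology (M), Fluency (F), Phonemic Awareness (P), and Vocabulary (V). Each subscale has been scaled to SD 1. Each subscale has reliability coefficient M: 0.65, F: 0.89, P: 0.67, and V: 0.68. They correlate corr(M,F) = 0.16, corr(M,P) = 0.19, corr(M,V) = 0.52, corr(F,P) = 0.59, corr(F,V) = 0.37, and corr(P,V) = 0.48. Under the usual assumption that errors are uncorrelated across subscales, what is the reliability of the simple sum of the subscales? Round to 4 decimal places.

Var(M+F+P+V) = 4 + 2·[0.16 + 0.19 + 0.52 + 0.59 + 0.37 + 0.48] = 4 + 4.62 = 8.62.
With uncorrelated errors the cross-covariances are all true-score covariance, so they carry over unchanged; only the diagonal terms shrink to ρᵢσᵢ².
True-score variance = [0.65 + 0.89 + 0.67 + 0.68] + 4.62 = 2.89 + 4.62 = 7.51.
Reliability = 7.51 / 8.62 = 0.8712.

0.8712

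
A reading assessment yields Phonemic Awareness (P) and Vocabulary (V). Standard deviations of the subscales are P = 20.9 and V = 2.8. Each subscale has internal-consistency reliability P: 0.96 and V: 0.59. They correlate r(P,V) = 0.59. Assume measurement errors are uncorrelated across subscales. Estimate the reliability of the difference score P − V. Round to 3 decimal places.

Var(P−V) = 20.9² + 2.8² − 2·20.9·2.8·0.59 = 444.65 − 69.0536 = 375.596.
With uncorrelated errors the cross-covariances are all true-score covariance, so they carry over unchanged; only the diagonal terms shrink to ρᵢσᵢ².
True-score variance = [20.9²·0.96 + 2.8²·0.59] − 69.0536 = 423.963 − 69.0536 = 354.91.
Reliability = 354.91 / 375.596 = 0.945.

0.945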